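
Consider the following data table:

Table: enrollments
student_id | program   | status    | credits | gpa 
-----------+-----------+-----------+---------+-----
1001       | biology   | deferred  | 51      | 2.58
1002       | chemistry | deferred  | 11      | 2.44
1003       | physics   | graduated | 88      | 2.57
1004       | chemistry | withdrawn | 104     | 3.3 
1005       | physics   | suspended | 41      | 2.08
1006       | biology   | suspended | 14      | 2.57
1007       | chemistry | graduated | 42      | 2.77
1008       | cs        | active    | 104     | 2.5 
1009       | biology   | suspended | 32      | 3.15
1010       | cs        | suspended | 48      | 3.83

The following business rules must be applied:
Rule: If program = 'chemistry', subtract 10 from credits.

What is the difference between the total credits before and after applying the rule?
30

Step 1: Original sum of credits = 535
Step 2: 3 records have program = 'chemistry'
Step 3: Each affected record changes by -10
Step 4: Total change = 3 × -10 = -30
Step 5: New sum = 535 + -30 = 505
Step 6: Difference = |505 - 535| = 30
        (Sum decreased by 30)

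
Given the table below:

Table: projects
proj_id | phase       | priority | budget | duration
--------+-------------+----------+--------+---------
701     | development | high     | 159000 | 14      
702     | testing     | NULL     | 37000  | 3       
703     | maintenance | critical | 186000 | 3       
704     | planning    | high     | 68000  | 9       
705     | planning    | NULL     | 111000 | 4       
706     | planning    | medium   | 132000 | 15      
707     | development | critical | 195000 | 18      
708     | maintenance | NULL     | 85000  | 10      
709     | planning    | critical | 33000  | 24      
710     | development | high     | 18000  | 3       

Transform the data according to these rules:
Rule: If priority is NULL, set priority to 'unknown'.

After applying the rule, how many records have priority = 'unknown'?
3

Step 1: Count records where priority IS NULL
Step 2: Found 3 records with NULL priority
Step 3: These records will have priority set to 'unknown'
Step 4: Records already having priority = 'unknown': 0
Step 5: Answer: 3 + 0 = 3 records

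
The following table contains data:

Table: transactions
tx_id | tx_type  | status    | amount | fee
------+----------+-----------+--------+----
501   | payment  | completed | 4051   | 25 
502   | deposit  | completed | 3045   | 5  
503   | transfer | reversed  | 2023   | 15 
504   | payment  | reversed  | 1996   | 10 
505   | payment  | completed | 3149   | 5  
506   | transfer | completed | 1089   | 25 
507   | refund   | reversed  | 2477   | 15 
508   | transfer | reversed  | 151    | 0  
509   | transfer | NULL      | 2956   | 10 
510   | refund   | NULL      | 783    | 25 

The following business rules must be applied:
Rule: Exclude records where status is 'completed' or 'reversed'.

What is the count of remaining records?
2

Step 1: Count records to exclude
  - 4 (completed) + 4 (reversed) = 8 records
Step 2: Total records: 10
Step 3: Remaining = 10 - 8 = 2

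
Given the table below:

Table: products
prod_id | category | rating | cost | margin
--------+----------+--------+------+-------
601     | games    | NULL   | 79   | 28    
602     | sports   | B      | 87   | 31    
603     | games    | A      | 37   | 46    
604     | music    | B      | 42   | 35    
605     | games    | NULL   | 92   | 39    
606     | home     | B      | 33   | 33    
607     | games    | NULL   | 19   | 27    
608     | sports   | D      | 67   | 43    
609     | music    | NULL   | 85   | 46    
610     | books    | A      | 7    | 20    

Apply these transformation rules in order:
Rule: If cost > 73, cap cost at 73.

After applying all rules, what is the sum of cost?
497

Step 1: 4 records have cost > 73
Step 2: These records originally summed to 343
Step 3: After capping: 4 × 73 = 292
Step 4: Unaffected records sum: 205
Step 5: Final sum = 292 + 205 = 497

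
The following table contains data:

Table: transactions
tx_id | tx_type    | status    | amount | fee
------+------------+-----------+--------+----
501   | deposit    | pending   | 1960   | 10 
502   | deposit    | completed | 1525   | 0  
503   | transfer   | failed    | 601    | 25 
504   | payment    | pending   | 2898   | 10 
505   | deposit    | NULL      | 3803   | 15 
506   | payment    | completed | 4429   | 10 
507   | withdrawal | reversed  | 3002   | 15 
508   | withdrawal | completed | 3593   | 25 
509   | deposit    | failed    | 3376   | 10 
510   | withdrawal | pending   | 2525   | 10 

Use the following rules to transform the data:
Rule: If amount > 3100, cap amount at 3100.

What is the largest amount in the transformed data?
3100

Step 1: Original maximum amount = 4429
Step 2: Apply cap at 3100
Step 3: 4 records had amount > 3100 and were capped
Step 4: Maximum after transformation = 3100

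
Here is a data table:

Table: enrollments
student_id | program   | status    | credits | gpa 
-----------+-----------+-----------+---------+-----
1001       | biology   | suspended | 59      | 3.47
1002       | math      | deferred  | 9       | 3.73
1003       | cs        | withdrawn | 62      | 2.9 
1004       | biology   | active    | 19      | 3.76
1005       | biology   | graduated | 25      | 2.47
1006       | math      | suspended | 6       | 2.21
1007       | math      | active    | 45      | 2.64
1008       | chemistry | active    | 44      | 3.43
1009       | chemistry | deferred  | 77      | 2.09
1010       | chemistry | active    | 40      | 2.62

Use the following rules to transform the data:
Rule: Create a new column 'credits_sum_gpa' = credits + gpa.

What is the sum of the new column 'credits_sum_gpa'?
415.32

Step 1: For each record, compute credits + gpa
Example calculations:
  59 + 3.47 = 62.47
  9 + 3.73 = 12.73
  62 + 2.9 = 64.9
  ...
Step 2: Sum all derived values
Step 3: Total = 415.32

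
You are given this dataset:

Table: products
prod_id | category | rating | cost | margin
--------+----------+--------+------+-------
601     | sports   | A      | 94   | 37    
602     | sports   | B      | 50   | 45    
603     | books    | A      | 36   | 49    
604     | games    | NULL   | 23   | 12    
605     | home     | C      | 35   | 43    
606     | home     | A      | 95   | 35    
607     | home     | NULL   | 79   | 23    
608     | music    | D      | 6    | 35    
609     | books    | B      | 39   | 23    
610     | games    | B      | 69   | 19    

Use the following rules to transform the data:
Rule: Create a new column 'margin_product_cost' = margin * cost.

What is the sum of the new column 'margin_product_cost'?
16833

Step 1: For each record, compute margin * cost
Example calculations:
  37 * 94 = 3478
  45 * 50 = 2250
  49 * 36 = 1764
  ...
Step 2: Sum all derived values
Step 3: Total = 16833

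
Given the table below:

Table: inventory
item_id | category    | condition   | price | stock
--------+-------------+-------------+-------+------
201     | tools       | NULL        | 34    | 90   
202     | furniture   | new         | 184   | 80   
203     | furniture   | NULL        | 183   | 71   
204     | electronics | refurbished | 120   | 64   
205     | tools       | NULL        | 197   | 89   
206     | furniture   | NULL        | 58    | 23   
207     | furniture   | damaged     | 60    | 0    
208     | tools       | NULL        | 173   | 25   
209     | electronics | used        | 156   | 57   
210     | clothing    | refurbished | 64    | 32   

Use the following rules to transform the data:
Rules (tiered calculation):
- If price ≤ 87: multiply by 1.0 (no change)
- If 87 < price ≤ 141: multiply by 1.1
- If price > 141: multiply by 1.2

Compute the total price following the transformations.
1419.6

Step 1: Tier 1 (price ≤ 87): 4 records, sum = 216 × 1.0 = 216.0
Step 2: Tier 2 (87 < price ≤ 141): 1 records, sum = 120 × 1.1 = 132.0
Step 3: Tier 3 (price > 141): 5 records, sum = 893 × 1.2 = 1071.6
Step 4: Final sum = 216.0 + 132.0 + 1071.6 = 1419.6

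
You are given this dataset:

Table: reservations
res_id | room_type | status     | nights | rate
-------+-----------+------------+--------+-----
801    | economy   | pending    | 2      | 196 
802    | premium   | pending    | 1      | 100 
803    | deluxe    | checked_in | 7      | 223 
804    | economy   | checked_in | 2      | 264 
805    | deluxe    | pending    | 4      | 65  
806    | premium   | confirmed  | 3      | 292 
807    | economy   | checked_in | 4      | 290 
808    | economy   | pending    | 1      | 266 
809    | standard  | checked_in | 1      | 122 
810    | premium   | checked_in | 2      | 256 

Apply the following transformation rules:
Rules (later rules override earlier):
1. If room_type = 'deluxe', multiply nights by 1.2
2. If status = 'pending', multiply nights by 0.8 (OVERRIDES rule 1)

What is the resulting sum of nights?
26.8

Step 1: Rule 2 takes priority for records with status = 'pending'
  - 4 records: 8 × 0.8 = 6.4
Step 2: Rule 1 applies to remaining records with room_type = 'deluxe'
  - 1 records: 7 × 1.2 = 8.4
Step 3: Other records unchanged: 12
Step 4: Final sum = 6.4 + 8.4 + 12 = 26.8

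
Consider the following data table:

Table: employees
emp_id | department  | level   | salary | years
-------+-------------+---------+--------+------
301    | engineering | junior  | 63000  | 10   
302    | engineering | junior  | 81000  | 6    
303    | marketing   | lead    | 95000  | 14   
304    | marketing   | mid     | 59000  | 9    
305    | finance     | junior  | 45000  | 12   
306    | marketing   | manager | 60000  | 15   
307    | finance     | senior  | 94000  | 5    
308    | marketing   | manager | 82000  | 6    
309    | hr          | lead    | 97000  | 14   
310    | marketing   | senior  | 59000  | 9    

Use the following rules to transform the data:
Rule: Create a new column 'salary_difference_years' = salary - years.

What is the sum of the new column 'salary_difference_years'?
734900

Step 1: For each record, compute salary - years
Example calculations:
  63000 - 10 = 62990
  81000 - 6 = 80994
  95000 - 14 = 94986
  ...
Step 2: Sum all derived values
Step 3: Total = 734900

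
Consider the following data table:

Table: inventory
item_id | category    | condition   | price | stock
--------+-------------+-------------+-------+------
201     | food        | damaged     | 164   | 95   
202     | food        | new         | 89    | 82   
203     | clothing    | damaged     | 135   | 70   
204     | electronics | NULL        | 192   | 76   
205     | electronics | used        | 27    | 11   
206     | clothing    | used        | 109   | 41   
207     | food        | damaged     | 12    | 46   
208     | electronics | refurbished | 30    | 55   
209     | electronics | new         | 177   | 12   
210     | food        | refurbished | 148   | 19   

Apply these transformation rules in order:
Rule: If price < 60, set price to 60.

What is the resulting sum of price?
1194

Step 1: 3 records have price < 60
Step 2: These records originally summed to 69
Step 3: After setting to minimum: 3 × 60 = 180
Step 4: Unaffected records sum: 1014
Step 5: Final sum = 180 + 1014 = 1194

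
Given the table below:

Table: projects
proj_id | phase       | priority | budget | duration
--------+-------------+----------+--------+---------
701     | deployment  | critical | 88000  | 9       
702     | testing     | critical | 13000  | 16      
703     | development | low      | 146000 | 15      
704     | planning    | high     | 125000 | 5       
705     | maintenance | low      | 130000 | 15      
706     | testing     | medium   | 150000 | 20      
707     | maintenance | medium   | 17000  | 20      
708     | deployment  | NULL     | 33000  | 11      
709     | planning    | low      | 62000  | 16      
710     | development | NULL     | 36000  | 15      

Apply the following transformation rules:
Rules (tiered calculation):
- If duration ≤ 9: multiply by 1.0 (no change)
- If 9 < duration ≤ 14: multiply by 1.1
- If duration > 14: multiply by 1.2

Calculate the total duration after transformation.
166.5

Step 1: Tier 1 (duration ≤ 9): 2 records, sum = 14 × 1.0 = 14.0
Step 2: Tier 2 (9 < duration ≤ 14): 1 records, sum = 11 × 1.1 = 12.1
Step 3: Tier 3 (duration > 14): 7 records, sum = 117 × 1.2 = 140.4
Step 4: Final sum = 14.0 + 12.1 + 140.4 = 166.5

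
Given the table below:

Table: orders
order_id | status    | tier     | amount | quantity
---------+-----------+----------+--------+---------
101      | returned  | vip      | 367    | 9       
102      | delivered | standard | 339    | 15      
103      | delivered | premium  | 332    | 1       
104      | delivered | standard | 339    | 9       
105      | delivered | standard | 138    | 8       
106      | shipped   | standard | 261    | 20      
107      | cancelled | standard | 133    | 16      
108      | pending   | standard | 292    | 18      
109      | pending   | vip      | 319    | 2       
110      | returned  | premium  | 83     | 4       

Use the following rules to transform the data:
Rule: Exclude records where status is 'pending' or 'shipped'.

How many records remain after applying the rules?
7

Step 1: Count records to exclude
  - 2 (pending) + 1 (shipped) = 3 records
Step 2: Total records: 10
Step 3: Remaining = 10 - 3 = 7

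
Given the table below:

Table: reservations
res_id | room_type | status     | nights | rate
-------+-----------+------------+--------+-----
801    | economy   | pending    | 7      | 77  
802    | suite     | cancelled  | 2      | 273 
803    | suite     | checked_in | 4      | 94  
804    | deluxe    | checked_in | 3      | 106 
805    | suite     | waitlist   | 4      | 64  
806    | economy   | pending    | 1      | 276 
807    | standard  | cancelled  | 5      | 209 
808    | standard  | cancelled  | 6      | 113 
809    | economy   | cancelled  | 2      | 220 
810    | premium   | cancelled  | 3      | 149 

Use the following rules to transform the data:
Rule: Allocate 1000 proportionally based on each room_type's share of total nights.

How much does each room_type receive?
deluxe: 81.08, economy: 270.27, premium: 81.08, standard: 297.3, suite: 270.27

Step 1: Calculate total nights = 37
Step 2: Calculate each room_type's proportion:
  deluxe: 3/37 = 8.11% → 81.08
  economy: 10/37 = 27.03% → 270.27
  premium: 3/37 = 8.11% → 81.08
  standard: 11/37 = 29.73% → 297.3
  suite: 10/37 = 27.03% → 270.27
Step 3: Verify: sum of allocations ≈ 1000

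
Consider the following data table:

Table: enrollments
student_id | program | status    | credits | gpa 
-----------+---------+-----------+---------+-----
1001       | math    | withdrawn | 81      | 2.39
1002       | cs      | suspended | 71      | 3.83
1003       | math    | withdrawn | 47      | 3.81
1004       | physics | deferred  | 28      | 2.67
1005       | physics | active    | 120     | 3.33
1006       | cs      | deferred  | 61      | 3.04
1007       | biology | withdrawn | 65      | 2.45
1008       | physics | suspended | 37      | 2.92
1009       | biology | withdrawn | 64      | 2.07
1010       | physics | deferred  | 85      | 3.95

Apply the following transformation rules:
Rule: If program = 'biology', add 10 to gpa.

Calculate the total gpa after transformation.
50.46

Step 1: Count records where program = 'biology': 2
Step 2: Total bonus added: 2 × 10 = 20
Step 3: Original sum of gpa: 30.46
Step 4: Final sum = 30.46 + 20 = 50.46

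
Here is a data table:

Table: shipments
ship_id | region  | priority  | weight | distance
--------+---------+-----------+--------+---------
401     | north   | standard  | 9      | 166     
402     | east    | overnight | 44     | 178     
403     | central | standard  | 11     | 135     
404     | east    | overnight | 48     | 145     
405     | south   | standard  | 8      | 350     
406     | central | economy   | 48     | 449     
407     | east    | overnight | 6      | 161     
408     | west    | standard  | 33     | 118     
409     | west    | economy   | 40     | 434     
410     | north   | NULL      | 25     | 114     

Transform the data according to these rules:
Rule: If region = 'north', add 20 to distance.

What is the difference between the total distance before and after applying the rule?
40

Step 1: Original sum of distance = 2250
Step 2: 2 records have region = 'north'
Step 3: Each affected record changes by 20
Step 4: Total change = 2 × 20 = 40
Step 5: New sum = 2250 + 40 = 2290
Step 6: Difference = |2290 - 2250| = 40
        (Sum increased by 40)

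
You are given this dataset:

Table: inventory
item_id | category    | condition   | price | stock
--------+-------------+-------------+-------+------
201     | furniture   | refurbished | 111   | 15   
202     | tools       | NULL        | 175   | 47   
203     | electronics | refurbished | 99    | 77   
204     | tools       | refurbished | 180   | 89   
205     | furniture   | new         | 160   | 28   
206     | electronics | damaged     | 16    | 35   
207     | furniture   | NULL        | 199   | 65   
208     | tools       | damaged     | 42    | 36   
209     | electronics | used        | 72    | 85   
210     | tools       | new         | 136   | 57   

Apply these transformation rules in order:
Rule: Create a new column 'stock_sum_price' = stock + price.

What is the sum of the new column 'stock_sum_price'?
1724

Step 1: For each record, compute stock + price
Example calculations:
  15 + 111 = 126
  47 + 175 = 222
  77 + 99 = 176
  ...
Step 2: Sum all derived values
Step 3: Total = 1724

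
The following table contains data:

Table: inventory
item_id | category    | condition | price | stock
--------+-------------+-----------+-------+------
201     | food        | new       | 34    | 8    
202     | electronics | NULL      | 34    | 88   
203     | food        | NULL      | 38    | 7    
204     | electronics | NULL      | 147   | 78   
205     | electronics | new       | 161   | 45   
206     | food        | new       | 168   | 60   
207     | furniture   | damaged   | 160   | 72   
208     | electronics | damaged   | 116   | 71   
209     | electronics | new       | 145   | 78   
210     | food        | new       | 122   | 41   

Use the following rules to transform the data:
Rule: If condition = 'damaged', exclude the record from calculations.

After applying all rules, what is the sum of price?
849

Step 1: Identify records where condition = 'damaged'
Step 2: The excluded records sum to 276
Step 3: Original total price = 1125
Step 4: Remaining total = 1125 - 276 = 849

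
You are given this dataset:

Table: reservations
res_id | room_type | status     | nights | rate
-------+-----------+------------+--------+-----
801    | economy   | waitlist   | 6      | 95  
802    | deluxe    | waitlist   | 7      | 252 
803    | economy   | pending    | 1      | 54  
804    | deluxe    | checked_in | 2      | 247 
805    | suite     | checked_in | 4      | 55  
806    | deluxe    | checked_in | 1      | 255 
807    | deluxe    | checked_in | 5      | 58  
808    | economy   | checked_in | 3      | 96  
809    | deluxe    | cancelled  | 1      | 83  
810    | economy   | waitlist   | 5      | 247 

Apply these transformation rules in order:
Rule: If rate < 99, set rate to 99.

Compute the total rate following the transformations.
1595

Step 1: 6 records have rate < 99
Step 2: These records originally summed to 441
Step 3: After setting to minimum: 6 × 99 = 594
Step 4: Unaffected records sum: 1001
Step 5: Final sum = 594 + 1001 = 1595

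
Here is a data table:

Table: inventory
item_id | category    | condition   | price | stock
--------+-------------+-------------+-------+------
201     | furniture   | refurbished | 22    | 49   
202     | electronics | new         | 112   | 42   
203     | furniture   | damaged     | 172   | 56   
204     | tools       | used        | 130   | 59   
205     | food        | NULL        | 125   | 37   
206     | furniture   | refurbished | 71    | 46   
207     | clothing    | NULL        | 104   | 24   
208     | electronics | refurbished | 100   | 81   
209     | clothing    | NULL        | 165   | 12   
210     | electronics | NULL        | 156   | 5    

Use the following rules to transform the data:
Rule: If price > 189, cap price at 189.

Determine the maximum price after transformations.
172

Step 1: Original maximum price = 172
Step 2: Check cap of 189 against maximum
Step 3: No records exceed the cap (max 172 <= cap 189), so no capping applies
Step 4: Maximum after transformation = 172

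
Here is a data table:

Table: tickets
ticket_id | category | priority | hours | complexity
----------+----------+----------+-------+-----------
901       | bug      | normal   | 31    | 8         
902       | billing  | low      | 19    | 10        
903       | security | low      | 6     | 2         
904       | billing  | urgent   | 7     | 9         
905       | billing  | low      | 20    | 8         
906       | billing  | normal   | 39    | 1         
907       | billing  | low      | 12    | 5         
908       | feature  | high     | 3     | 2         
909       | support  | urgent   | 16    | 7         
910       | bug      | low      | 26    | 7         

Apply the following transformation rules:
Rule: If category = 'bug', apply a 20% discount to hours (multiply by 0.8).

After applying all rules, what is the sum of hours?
167.6

Step 1: Records with category = 'bug' have total hours = 57
Step 2: Apply multiplier: 57 × 0.8 = 45.6
Step 3: Other records total: 122
Step 4: Final sum = 45.6 + 122 = 167.6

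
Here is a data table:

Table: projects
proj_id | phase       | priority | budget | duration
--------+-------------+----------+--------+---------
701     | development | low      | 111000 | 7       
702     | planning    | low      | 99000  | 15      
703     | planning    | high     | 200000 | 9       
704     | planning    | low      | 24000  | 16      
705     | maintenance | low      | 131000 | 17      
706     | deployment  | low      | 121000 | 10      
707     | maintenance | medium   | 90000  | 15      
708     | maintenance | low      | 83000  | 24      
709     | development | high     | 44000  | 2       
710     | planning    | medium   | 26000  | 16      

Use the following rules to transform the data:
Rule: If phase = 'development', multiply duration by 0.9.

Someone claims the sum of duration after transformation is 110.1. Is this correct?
No, the correct result is 130.1.

Step 1: Calculate the correct sum after transformation
Step 2: Apply multiplier 0.9 to records where phase = 'development'
Step 3: Correct result = 130.1
Step 4: Claimed result = 110.1
Step 5: 130.1 ≠ 110.1
Conclusion: The claimed result is incorrect. The correct answer is 130.1.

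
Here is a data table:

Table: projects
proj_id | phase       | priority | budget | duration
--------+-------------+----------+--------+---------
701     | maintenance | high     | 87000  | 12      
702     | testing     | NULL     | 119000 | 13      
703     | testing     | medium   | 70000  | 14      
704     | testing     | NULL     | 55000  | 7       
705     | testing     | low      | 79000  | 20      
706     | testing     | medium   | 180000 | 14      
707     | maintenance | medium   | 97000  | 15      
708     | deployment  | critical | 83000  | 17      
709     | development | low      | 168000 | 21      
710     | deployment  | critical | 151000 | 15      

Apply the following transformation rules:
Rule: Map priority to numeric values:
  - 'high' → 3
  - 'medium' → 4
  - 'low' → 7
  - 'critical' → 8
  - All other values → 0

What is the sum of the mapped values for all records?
45

Step 1: Apply mapping to each record
Step 2: Count by status:
  'high': 1 records × 3 = 3
  'medium': 3 records × 4 = 12
  'low': 2 records × 7 = 14
  'critical': 2 records × 8 = 16
Step 3: Sum all mapped values = 45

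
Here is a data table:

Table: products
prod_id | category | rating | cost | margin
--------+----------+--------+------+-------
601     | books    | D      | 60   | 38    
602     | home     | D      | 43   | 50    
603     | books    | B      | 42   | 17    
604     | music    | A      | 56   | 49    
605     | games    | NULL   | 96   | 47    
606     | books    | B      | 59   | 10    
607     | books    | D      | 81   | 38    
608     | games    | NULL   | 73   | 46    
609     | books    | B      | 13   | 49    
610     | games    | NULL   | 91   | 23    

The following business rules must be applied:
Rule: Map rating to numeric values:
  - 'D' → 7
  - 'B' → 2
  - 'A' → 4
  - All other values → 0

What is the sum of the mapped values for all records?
31

Step 1: Apply mapping to each record
Step 2: Count by status:
  'D': 3 records × 7 = 21
  'B': 3 records × 2 = 6
  'A': 1 records × 4 = 4
Step 3: Sum all mapped values = 31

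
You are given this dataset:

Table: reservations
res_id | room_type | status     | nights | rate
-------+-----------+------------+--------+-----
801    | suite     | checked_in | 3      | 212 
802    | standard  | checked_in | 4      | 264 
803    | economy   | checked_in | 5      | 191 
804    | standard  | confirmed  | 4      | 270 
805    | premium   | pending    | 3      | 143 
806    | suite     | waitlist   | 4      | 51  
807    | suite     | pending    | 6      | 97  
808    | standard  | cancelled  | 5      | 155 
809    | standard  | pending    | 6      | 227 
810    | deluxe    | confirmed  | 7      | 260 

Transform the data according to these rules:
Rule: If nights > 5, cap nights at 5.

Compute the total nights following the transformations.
43

Step 1: 3 records have nights > 5
Step 2: These records originally summed to 19
Step 3: After capping: 3 × 5 = 15
Step 4: Unaffected records sum: 28
Step 5: Final sum = 15 + 28 = 43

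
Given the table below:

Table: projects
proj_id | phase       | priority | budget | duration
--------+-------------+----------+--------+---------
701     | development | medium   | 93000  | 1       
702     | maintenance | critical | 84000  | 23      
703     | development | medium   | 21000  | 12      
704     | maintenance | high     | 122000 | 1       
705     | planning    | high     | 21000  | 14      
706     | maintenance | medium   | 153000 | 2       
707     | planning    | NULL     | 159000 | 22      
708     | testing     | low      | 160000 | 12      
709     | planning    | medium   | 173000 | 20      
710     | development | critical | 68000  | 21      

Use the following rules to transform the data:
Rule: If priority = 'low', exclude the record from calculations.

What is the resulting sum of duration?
116

Step 1: Identify records where priority = 'low'
Step 2: The excluded records sum to 12
Step 3: Original total duration = 128
Step 4: Remaining total = 128 - 12 = 116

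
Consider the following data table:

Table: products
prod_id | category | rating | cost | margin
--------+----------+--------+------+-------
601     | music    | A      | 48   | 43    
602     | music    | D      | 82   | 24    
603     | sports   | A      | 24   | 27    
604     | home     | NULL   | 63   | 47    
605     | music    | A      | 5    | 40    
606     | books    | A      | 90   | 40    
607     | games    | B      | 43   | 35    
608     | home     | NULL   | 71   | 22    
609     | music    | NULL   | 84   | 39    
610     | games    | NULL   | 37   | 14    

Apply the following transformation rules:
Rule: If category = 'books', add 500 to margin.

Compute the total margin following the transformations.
831

Step 1: Count records where category = 'books': 1
Step 2: Total bonus added: 1 × 500 = 500
Step 3: Original sum of margin: 331
Step 4: Final sum = 331 + 500 = 831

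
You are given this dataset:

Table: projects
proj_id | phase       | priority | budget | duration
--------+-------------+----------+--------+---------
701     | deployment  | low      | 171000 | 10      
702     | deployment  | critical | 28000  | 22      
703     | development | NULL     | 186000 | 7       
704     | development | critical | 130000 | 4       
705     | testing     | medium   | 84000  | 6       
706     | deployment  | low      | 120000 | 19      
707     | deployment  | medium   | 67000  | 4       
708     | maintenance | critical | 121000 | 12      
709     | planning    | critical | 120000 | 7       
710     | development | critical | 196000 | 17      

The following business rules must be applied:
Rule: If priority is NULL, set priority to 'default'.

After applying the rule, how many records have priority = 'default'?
1

Step 1: Count records where priority IS NULL
Step 2: Found 1 records with NULL priority
Step 3: These records will have priority set to 'default'
Step 4: Records already having priority = 'default': 0
Step 5: Answer: 1 + 0 = 1 records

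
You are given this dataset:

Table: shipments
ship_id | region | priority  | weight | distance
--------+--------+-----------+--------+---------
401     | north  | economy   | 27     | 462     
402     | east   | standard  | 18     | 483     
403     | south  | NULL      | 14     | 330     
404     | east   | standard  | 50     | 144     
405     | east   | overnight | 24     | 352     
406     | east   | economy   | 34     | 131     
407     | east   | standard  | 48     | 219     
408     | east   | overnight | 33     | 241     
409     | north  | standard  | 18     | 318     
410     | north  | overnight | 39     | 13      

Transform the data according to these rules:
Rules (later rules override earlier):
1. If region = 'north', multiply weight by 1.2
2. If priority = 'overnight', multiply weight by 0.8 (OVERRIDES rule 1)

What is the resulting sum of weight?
294.8

Step 1: Rule 2 takes priority for records with priority = 'overnight'
  - 3 records: 96 × 0.8 = 76.8
Step 2: Rule 1 applies to remaining records with region = 'north'
  - 2 records: 45 × 1.2 = 54.0
Step 3: Other records unchanged: 164
Step 4: Final sum = 76.8 + 54.0 + 164 = 294.8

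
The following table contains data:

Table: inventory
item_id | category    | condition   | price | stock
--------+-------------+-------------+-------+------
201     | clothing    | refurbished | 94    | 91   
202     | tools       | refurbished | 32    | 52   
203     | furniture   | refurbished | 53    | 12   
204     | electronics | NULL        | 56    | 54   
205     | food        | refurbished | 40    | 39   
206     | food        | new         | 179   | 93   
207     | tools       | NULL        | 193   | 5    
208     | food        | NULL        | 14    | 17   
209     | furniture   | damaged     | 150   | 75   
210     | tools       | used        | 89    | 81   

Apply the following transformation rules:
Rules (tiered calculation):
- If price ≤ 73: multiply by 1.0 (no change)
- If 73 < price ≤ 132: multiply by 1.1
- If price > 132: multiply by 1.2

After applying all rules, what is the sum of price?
1022.7

Step 1: Tier 1 (price ≤ 73): 5 records, sum = 195 × 1.0 = 195.0
Step 2: Tier 2 (73 < price ≤ 132): 2 records, sum = 183 × 1.1 = 201.3
Step 3: Tier 3 (price > 132): 3 records, sum = 522 × 1.2 = 626.4
Step 4: Final sum = 195.0 + 201.3 + 626.4 = 1022.7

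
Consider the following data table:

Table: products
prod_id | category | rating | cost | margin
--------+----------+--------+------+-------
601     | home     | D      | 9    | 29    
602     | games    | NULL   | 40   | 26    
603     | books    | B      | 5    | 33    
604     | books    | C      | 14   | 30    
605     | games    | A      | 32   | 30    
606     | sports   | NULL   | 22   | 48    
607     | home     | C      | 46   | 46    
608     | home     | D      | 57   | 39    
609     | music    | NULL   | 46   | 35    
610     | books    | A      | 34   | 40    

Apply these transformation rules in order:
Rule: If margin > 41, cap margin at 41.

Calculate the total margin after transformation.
344

Step 1: 2 records have margin > 41
Step 2: These records originally summed to 94
Step 3: After capping: 2 × 41 = 82
Step 4: Unaffected records sum: 262
Step 5: Final sum = 82 + 262 = 344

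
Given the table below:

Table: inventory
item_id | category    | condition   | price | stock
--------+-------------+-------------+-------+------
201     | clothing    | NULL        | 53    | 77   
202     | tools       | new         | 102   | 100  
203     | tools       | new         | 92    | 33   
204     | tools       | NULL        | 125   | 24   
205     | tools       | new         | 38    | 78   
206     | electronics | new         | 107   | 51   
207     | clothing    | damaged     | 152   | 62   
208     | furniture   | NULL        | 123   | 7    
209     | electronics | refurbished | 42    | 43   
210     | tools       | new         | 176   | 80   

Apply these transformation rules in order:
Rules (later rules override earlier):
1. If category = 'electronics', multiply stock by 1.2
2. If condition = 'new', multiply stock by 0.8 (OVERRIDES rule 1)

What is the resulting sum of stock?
495.2

Step 1: Rule 2 takes priority for records with condition = 'new'
  - 5 records: 342 × 0.8 = 273.6
Step 2: Rule 1 applies to remaining records with category = 'electronics'
  - 1 records: 43 × 1.2 = 51.6
Step 3: Other records unchanged: 170
Step 4: Final sum = 273.6 + 51.6 + 170 = 495.2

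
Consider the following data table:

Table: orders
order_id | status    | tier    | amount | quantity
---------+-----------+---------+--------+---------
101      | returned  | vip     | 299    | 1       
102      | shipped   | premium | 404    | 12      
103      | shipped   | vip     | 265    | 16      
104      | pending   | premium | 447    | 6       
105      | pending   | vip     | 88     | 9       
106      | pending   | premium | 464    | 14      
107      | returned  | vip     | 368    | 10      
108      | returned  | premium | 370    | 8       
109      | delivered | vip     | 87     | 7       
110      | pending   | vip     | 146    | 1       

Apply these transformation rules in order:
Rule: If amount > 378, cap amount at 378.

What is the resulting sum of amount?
2757

Step 1: 3 records have amount > 378
Step 2: These records originally summed to 1315
Step 3: After capping: 3 × 378 = 1134
Step 4: Unaffected records sum: 1623
Step 5: Final sum = 1134 + 1623 = 2757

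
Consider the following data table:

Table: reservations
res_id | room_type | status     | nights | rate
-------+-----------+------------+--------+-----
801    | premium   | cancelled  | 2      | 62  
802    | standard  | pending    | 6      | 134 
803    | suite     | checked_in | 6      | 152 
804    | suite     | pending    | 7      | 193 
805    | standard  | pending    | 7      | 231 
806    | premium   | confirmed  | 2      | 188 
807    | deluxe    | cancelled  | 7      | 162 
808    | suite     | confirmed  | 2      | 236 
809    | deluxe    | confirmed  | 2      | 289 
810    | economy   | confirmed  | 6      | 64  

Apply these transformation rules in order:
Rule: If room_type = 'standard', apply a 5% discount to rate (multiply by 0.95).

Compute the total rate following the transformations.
1692.75

Step 1: Records with room_type = 'standard' have total rate = 365
Step 2: Apply multiplier: 365 × 0.95 = 346.75
Step 3: Other records total: 1346
Step 4: Final sum = 346.75 + 1346 = 1692.75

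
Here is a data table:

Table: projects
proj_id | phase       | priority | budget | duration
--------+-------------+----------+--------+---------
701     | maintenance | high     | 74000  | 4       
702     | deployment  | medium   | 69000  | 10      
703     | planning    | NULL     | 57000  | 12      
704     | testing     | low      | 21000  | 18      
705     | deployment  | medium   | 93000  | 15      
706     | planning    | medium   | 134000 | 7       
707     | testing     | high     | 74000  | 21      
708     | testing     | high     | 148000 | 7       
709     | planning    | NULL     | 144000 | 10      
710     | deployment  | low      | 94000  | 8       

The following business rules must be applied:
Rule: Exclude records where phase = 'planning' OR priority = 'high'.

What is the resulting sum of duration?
51

Step 1: Find records where phase = 'planning' OR priority = 'high'
Step 2: 6 records match, summing to 61
Step 3: Original sum: 112
Step 4: Remaining sum = 112 - 61 = 51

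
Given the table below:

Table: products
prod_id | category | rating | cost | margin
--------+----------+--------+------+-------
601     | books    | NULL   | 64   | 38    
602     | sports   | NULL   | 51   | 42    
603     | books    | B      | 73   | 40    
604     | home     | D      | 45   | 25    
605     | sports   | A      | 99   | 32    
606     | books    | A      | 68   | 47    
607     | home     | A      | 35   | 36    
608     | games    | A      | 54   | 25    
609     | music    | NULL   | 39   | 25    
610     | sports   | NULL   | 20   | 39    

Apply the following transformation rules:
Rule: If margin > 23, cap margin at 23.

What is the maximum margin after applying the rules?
23

Step 1: Original maximum margin = 47
Step 2: Apply cap at 23
Step 3: 10 records had margin > 23 and were capped
Step 4: Maximum after transformation = 23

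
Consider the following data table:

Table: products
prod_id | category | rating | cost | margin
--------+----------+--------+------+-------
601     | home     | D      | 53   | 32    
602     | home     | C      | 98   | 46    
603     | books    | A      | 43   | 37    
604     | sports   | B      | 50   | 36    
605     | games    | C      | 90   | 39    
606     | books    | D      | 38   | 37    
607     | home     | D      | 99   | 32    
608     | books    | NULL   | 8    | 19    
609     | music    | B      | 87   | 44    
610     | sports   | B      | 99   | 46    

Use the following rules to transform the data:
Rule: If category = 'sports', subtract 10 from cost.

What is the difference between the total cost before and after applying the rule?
20

Step 1: Original sum of cost = 665
Step 2: 2 records have category = 'sports'
Step 3: Each affected record changes by -10
Step 4: Total change = 2 × -10 = -20
Step 5: New sum = 665 + -20 = 645
Step 6: Difference = |645 - 665| = 20
        (Sum decreased by 20)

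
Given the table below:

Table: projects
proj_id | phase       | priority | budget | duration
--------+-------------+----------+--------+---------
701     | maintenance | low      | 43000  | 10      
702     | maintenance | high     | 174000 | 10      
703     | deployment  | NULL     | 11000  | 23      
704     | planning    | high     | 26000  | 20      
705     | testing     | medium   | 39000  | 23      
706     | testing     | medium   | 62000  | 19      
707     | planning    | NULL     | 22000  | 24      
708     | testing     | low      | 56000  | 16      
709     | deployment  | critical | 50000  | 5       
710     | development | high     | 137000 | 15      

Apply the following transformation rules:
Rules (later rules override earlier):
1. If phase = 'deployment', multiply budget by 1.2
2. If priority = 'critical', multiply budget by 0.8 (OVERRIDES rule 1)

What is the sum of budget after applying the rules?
612200.0

Step 1: Rule 2 takes priority for records with priority = 'critical'
  - 1 records: 50000 × 0.8 = 40000.0
Step 2: Rule 1 applies to remaining records with phase = 'deployment'
  - 1 records: 11000 × 1.2 = 13200.0
Step 3: Other records unchanged: 559000
Step 4: Final sum = 40000.0 + 13200.0 + 559000 = 612200.0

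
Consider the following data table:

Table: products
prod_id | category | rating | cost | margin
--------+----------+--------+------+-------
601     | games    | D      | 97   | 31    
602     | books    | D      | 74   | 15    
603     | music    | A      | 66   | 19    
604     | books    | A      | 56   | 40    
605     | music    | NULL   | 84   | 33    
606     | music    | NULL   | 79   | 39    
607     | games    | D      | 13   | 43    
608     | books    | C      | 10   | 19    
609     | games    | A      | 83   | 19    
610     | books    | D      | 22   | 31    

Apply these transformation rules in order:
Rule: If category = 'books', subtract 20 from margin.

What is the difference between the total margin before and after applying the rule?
80

Step 1: Original sum of margin = 289
Step 2: 4 records have category = 'books'
Step 3: Each affected record changes by -20
Step 4: Total change = 4 × -20 = -80
Step 5: New sum = 289 + -80 = 209
Step 6: Difference = |209 - 289| = 80
        (Sum decreased by 80)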